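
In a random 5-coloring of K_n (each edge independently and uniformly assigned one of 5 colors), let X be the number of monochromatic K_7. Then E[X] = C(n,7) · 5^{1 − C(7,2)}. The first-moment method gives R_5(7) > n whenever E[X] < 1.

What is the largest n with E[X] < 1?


We need C(n, 7) · 5^{1 − 21} < 1, i.e. C(n, 7) < 5^{21 − 1} = 95367431640625.
Check values of n near the boundary:
  n = 334: C(334, 7) = 86359460961576; 86359460961576 < 95367431640625? YES
  n = 335: C(335, 7) = 88202498238195; 88202498238195 < 95367431640625? YES
  n = 336: C(336, 7) = 90079147136880; 90079147136880 < 95367431640625? YES
  n = 337: C(337, 7) = 91989916924632; 91989916924632 < 95367431640625? YES
  n = 338: C(338, 7) = 93935323022736; 93935323022736 < 95367431640625? YES
  n = 339: C(339, 7) = 95915887062372; 95915887062372 < 95367431640625? NO
  n = 340: C(340, 7) = 97932136940560; 97932136940560 < 95367431640625? NO
  n = 341: C(341, 7) = 99984606876440; 99984606876440 < 95367431640625? NO
The largest n with C(n, 7) < 95367431640625 is n = 338 (where E[X] = 93935323022736/95367431640625 ≈ 0.985). Hence R_5(7) > 338, i.e. R_5(7) ≥ 339.

Largest n = 338; hence R_5(7) > 338.


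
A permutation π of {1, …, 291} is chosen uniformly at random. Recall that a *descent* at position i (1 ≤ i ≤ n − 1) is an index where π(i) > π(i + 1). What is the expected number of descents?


Write X = Σ X_I over i = 1, …, 290, with X_I the indicator of one descent.
There are 290 indicators.
For each fixed i, the pair (π(i), π(i+1)) is a uniformly random ordered pair of distinct values from {1, …, 291}; by symmetry P[π(i) > π(i+1)] = 1/2.
By linearity: E[X] = 290 · (1/2) = (291 − 1) · (1/2) = 145 ≈ 145.000.

E[X] = 145 = 145.000.


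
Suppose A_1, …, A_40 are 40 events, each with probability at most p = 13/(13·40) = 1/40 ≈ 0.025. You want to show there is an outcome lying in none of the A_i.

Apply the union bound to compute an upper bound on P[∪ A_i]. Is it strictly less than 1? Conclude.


Union bound: P[∪_{i=1}^{40} A_i] ≤ Σ_i P[A_i] ≤ 40·p = 40·(1/40) = 1.
Numerically: 1 ≈ 1.000.
Is 1 < 1? NO.
Since the bound 1 is ≥ 1, the union bound is uninformative here; it does NOT by itself certify existence.

40·p = 1 ≈ 1.000; existence NOT certified by the union bound.


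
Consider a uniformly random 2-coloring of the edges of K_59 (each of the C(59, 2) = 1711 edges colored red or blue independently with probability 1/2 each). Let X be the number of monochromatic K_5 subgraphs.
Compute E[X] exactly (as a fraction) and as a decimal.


Let X = Σ_S X_S over the C(59, 5) = 5006386 subsets S of size 5, where X_S = 1 if the K_5 on S is monochromatic.
For a fixed S, the K_5 on S has C(5, 2) = 10 edges. P[all 10 edges red] = (1/2)^10, and likewise for blue, so P[monochromatic] = 2·(1/2)^10 = 2^{1 − 10} = 1/512.
By linearity of expectation: E[X] = C(59, 5) · 2^{1 − 10} = 5006386 · 1/512 = 2503193/256.
Numerically: E[X] ≈ 9778.097656.

E[X] = C(59,5)·2^(1−C(5,2)) = 2503193/256 ≈ 9778.097656.


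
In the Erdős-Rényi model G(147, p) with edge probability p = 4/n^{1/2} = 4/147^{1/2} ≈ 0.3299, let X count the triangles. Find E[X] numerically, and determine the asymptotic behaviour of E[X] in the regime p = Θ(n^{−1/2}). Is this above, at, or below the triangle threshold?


Number of potential triangles: C(147, 3) = 518665.
Each occurs with probability p³ ≈ (0.3299)³ ≈ 3.590905e-02.
By linearity: E[X] = C(147, 3)·p³ ≈ 518665 · 3.590905e-02 ≈ 18624.7698.
Since α = 1/2 < 1, p = c/n^{1/2} ≫ 1/n is above the triangle threshold p ~ 1/n. Asymptotically E[X] ~ (c³/6)·n^{3(1−α)} = (4³/6)·n^{1.5} → ∞; triangles are abundant w.h.p.

E[X] ≈ 18624.7698; in regime p = Θ(1/n^{1/2}) E[X] diverges (above the triangle threshold p ~ 1/n).


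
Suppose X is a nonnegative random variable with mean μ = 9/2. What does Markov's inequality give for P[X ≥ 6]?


μ = E[X] = 9/2, a = 6.
Markov: P[X ≥ 6] ≤ μ/a = (9/2)/6 = 3/4.
Numerically: ≈ 0.7500.
(Since a = 6 > μ = 4.5000, the bound 3/4 is < 1 and informative.)

P[X ≥ 6] ≤ 3/4 ≈ 0.7500.


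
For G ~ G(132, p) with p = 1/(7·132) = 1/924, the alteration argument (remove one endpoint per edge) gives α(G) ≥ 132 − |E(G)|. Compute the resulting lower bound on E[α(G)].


E[|E(G)|] = C(132, 2)·p = 8646 · (1/924) = 131/14.
E[α(G)] ≥ n − E[|E(G)|] = 132 − 131/14 = 1717/14.
Numerically: ≈ 122.6429.
(This is only a lower bound; the true E[α(G)] may be larger.)

E[α(G)] ≥ 1717/14 ≈ 122.6429.


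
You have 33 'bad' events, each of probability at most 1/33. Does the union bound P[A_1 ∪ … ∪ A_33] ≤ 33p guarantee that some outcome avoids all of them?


Union bound: P[∪_{i=1}^{33} A_i] ≤ Σ_i P[A_i] ≤ 33·p = 33·(1/33) = 1.
Numerically: 1 ≈ 1.000.
Is 1 < 1? NO.
Since the bound 1 is ≥ 1, the union bound is uninformative here; it does NOT by itself certify existence.

33·p = 1 ≈ 1.000; existence NOT certified by the union bound.


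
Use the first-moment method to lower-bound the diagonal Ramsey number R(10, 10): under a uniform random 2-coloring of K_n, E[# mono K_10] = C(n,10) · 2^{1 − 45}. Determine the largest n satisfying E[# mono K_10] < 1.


We need C(n, 10) · 2^{1 − 45} < 1, i.e. C(n, 10) < 2^{45 − 1} = 17592186044416.
Check values of n near the boundary:
  n = 95: C(95, 10) = 10104934117421; 10104934117421 < 17592186044416? YES
  n = 96: C(96, 10) = 11279926456656; 11279926456656 < 17592186044416? YES
  n = 97: C(97, 10) = 12576469727536; 12576469727536 < 17592186044416? YES
  n = 98: C(98, 10) = 14005614014756; 14005614014756 < 17592186044416? YES
  n = 99: C(99, 10) = 15579278510796; 15579278510796 < 17592186044416? YES
  n = 100: C(100, 10) = 17310309456440; 17310309456440 < 17592186044416? YES
  n = 101: C(101, 10) = 19212541264840; 19212541264840 < 17592186044416? NO
  n = 102: C(102, 10) = 21300860967540; 21300860967540 < 17592186044416? NO
  n = 103: C(103, 10) = 23591276125340; 23591276125340 < 17592186044416? NO
The largest n with C(n, 10) < 17592186044416 is n = 100 (where E[X] = 2163788682055/2199023255552 ≈ 0.984). Hence R(10, 10) > 100, i.e. R(10, 10) ≥ 101.

Largest n = 100; hence R(10, 10) > 100.


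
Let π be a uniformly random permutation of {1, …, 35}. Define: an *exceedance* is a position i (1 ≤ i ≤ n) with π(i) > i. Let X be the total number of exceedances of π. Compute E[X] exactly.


Write X = Σ_{i=1}^{35} X_i, where X_i = 1_{π(i) > i}.
For each fixed i, π(i) is uniform over {1, …, 35} (marginal of a uniform permutation), so P[π(i) > i] = (n − i)/n. Summing: Σ_{i=1}^{35} (n − i)/n = (0 + 1 + … + 34)/35 = 35(35 − 1)/(2·35) = (35 − 1)/2.
Hence E[X] = Σ_{i=1}^{35} (35 − i)/35 = 17 ≈ 17.00000.

E[X] = 17 = 17.00000.


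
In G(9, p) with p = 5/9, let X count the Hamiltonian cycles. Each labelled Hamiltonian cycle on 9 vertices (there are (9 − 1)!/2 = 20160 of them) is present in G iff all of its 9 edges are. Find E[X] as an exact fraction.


K_9 has (9 − 1)!/2 = 20160 labelled Hamiltonian cycles.
For each such Hamiltonian cycle H, let X_H = 1 if all 9 edges of H are present in G. Then P[X_H = 1] = p^{9} = (5/9)^{9} = 1953125/387420489.
By linearity: E[X] = Σ_H E[X_H] = 20160 · p^{9} = 20160 · 1953125/387420489 = 4375000000/43046721.
Numerically: E[X] ≈ 101.634.

E[X] = 20160 · (5/9)^{9} = 4375000000/43046721 ≈ 101.634.


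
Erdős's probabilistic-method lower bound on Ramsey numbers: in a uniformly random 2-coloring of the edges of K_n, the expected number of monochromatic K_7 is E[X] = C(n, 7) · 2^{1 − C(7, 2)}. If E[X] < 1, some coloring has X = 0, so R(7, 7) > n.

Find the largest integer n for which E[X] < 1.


We need C(n, 7) · 2^{1 − 21} < 1, i.e. C(n, 7) < 2^{21 − 1} = 1048576.
Check values of n near the boundary:
  n = 25: C(25, 7) = 480700; 480700 < 1048576? YES
  n = 26: C(26, 7) = 657800; 657800 < 1048576? YES
  n = 27: C(27, 7) = 888030; 888030 < 1048576? YES
  n = 28: C(28, 7) = 1184040; 1184040 < 1048576? NO
  n = 29: C(29, 7) = 1560780; 1560780 < 1048576? NO
The largest n with C(n, 7) < 1048576 is n = 27 (where E[X] = 444015/524288 ≈ 0.8469). Hence R(7, 7) > 27, i.e. R(7, 7) ≥ 28.

Largest n = 27; hence R(7, 7) > 27.


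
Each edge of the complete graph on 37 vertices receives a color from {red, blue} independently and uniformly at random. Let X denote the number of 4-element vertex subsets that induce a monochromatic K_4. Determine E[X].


Let X = Σ_S X_S over the C(37, 4) = 66045 subsets S of size 4, where X_S = 1 if the K_4 on S is monochromatic.
For a fixed S, the K_4 on S has C(4, 2) = 6 edges. P[all 6 edges red] = (1/2)^6, and likewise for blue, so P[monochromatic] = 2·(1/2)^6 = 2^{1 − 6} = 1/32.
By linearity of expectation: E[X] = C(37, 4) · 2^{1 − 6} = 66045 · 1/32 = 66045/32.
Numerically: E[X] ≈ 2063.90625.

E[X] = C(37,4)·2^(1−C(4,2)) = 66045/32 ≈ 2063.90625.


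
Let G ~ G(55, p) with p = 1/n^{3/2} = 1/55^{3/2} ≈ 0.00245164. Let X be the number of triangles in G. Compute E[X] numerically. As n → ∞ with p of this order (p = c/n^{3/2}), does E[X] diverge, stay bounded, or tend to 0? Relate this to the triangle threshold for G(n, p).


Number of potential triangles: C(55, 3) = 26235.
Each occurs with probability p³ ≈ (0.00245164)³ ≈ 1.47356025e-08.
By linearity: E[X] = C(55, 3)·p³ ≈ 26235 · 1.47356025e-08 ≈ 0.000387.
Since α = 3/2 > 1, p = c/n^{3/2} = o(1/n) is below the triangle threshold p ~ 1/n. Asymptotically E[X] ~ (c³/6)·n^{3(1−α)} = (1³/6)·n^{-1.5} → 0, so by Markov's inequality G has no triangles w.h.p.

E[X] ≈ 0.000387; in regime p = Θ(1/n^{3/2}) E[X] tends to 0 (below the triangle threshold p ~ 1/n).


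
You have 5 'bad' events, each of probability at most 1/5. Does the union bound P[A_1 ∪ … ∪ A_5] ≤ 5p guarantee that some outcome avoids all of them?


Union bound: P[∪_{i=1}^{5} A_i] ≤ Σ_i P[A_i] ≤ 5·p = 5·(1/5) = 1.
Numerically: 1 ≈ 1.00000.
Is 1 < 1? NO.
Since the bound 1 is ≥ 1, the union bound is uninformative here; it does NOT by itself certify existence.

5·p = 1 ≈ 1.00000; existence NOT certified by the union bound.


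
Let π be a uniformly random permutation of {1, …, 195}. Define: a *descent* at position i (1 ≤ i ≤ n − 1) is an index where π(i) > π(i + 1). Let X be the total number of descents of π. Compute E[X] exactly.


Write X = Σ X_I over i = 1, …, 194, with X_I the indicator of one descent.
There are 194 indicators.
For each fixed i, the pair (π(i), π(i+1)) is a uniformly random ordered pair of distinct values from {1, …, 195}; by symmetry P[π(i) > π(i+1)] = 1/2.
By linearity: E[X] = 194 · (1/2) = (195 − 1) · (1/2) = 97 ≈ 97.000000.

E[X] = 97 = 97.000000.


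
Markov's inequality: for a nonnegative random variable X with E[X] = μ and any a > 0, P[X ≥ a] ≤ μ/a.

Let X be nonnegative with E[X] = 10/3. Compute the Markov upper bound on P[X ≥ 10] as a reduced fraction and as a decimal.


μ = E[X] = 10/3, a = 10.
Markov: P[X ≥ 10] ≤ μ/a = (10/3)/10 = 1/3.
Numerically: ≈ 0.333333.
(Since a = 10 > μ = 3.333333, the bound 1/3 is < 1 and informative.)

P[X ≥ 10] ≤ 1/3 ≈ 0.333333.


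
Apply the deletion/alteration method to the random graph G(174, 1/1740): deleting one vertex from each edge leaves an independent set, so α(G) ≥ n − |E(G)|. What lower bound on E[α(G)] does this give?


E[|E(G)|] = C(174, 2)·p = 15051 · (1/1740) = 173/20.
E[α(G)] ≥ n − E[|E(G)|] = 174 − 173/20 = 3307/20.
Numerically: ≈ 165.35000.
(This is only a lower bound; the true E[α(G)] may be larger.)

E[α(G)] ≥ 3307/20 ≈ 165.35000.


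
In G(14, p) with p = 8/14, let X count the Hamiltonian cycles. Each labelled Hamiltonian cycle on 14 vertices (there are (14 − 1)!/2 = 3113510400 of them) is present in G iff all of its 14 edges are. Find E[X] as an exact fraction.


K_14 has (14 − 1)!/2 = 3113510400 labelled Hamiltonian cycles.
For each such Hamiltonian cycle H, let X_H = 1 if all 14 edges of H are present in G. Then P[X_H = 1] = p^{14} = (4/7)^{14} = 268435456/678223072849.
By linearity: E[X] = Σ_H E[X_H] = 3113510400 · p^{14} = 3113510400 · 268435456/678223072849 = 119396654854963200/96889010407.
Numerically: E[X] ≈ 1.23e+06.

E[X] = 3113510400 · (4/7)^{14} = 119396654854963200/96889010407 ≈ 1.23e+06.


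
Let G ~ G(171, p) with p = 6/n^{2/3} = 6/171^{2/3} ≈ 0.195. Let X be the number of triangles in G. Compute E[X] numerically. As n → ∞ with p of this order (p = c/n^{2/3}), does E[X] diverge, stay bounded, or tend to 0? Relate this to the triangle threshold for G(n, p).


Number of potential triangles: C(171, 3) = 818805.
Each occurs with probability p³ ≈ (0.195)³ ≈ 7.38689e-03.
By linearity: E[X] = C(171, 3)·p³ ≈ 818805 · 7.38689e-03 ≈ 6048.421.
Since α = 2/3 < 1, p = c/n^{2/3} ≫ 1/n is above the triangle threshold p ~ 1/n. Asymptotically E[X] ~ (c³/6)·n^{3(1−α)} = (6³/6)·n^{1} → ∞; triangles are abundant w.h.p.

E[X] ≈ 6048.421; in regime p = Θ(1/n^{2/3}) E[X] diverges (above the triangle threshold p ~ 1/n).


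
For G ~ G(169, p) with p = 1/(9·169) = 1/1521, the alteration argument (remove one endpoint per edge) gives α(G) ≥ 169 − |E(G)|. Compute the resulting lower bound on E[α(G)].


E[|E(G)|] = C(169, 2)·p = 14196 · (1/1521) = 28/3.
E[α(G)] ≥ n − E[|E(G)|] = 169 − 28/3 = 479/3.
Numerically: ≈ 159.66667.
(This is only a lower bound; the true E[α(G)] may be larger.)

E[α(G)] ≥ 479/3 ≈ 159.66667.


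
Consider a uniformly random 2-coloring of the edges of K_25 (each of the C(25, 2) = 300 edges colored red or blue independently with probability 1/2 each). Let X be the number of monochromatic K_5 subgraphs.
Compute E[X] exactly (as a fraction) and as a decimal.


Let X = Σ_S X_S over the C(25, 5) = 53130 subsets S of size 5, where X_S = 1 if the K_5 on S is monochromatic.
For a fixed S, the K_5 on S has C(5, 2) = 10 edges. P[all 10 edges red] = (1/2)^10, and likewise for blue, so P[monochromatic] = 2·(1/2)^10 = 2^{1 − 10} = 1/512.
Summing: E[X] = C(25, 5) · 2^{1 − 10} = 53130 · 1/512 = 26565/256.
Numerically: E[X] ≈ 103.7695.

E[X] = C(25,5)·2^(1−C(5,2)) = 26565/256 ≈ 103.7695.


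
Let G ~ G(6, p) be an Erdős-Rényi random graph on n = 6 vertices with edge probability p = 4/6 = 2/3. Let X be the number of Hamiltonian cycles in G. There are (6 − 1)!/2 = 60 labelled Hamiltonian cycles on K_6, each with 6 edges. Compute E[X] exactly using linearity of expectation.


K_6 has (6 − 1)!/2 = 60 labelled Hamiltonian cycles.
For each such Hamiltonian cycle H, let X_H = 1 if all 6 edges of H are present in G. Then P[X_H = 1] = p^{6} = (2/3)^{6} = 64/729.
Summing the indicators: E[X] = Σ_H E[X_H] = 60 · p^{6} = 60 · 64/729 = 1280/243.
Numerically: E[X] ≈ 5.27.

E[X] = 60 · (2/3)^{6} = 1280/243 ≈ 5.27.


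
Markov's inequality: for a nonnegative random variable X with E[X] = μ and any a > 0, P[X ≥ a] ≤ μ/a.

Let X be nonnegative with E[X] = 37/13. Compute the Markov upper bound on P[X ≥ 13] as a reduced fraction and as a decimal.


μ = E[X] = 37/13, a = 13.
Markov: P[X ≥ 13] ≤ μ/a = (37/13)/13 = 37/169.
Numerically: ≈ 0.218935.
(Since a = 13 > μ = 2.846154, the bound 37/169 is < 1 and informative.)

P[X ≥ 13] ≤ 37/169 ≈ 0.218935.


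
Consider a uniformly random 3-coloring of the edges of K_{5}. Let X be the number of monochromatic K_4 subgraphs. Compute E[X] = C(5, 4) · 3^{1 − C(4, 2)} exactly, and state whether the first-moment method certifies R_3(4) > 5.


E[X] = C(5, 4) · 3^{1 − 6} = 5 · 3^{−5} = 5/243.
As a reduced fraction: E[X] = 5/243 ≈ 0.021.
Is E[X] < 1? YES.
Since E[X] < 1, there exists a 3-coloring of K_{5} with no monochromatic K_4; hence R_3(4) > 5.

E[X] = 5/243 ≈ 0.021; E[X] < 1, so R_3(4) > 5.


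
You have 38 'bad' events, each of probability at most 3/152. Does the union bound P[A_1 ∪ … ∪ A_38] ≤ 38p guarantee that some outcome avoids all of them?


Union bound: P[∪_{i=1}^{38} A_i] ≤ Σ_i P[A_i] ≤ 38·p = 38·(3/152) = 3/4.
Numerically: 3/4 ≈ 0.750.
Is 3/4 < 1? YES.
Since P[∪ A_i] ≤ 3/4 < 1, the complement has P[∩ A_i^c] ≥ 1 − 3/4 = 1/4 > 0, so some outcome avoids every A_i.

38·p = 3/4 ≈ 0.750; existence CERTIFIED by the union bound.


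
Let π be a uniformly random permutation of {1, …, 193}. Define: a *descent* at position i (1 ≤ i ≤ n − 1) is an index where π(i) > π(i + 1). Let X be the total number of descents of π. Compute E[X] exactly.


Write X = Σ X_I over i = 1, …, 192, with X_I the indicator of one descent.
There are 192 indicators.
For each fixed i, the pair (π(i), π(i+1)) is a uniformly random ordered pair of distinct values from {1, …, 193}; by symmetry P[π(i) > π(i+1)] = 1/2.
By linearity: E[X] = 192 · (1/2) = (193 − 1) · (1/2) = 96 ≈ 96.000.

E[X] = 96 = 96.000.


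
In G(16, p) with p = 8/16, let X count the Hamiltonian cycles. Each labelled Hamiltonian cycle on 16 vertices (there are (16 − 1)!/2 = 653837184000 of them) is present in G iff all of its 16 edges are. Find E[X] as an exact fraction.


K_16 has (16 − 1)!/2 = 653837184000 labelled Hamiltonian cycles.
For each such Hamiltonian cycle H, let X_H = 1 if all 16 edges of H are present in G. Then P[X_H = 1] = p^{16} = (1/2)^{16} = 1/65536.
Summing the indicators: E[X] = Σ_H E[X_H] = 653837184000 · p^{16} = 653837184000 · 1/65536 = 638512875/64.
Numerically: E[X] ≈ 9.9768e+06.

E[X] = 653837184000 · (1/2)^{16} = 638512875/64 ≈ 9.9768e+06.


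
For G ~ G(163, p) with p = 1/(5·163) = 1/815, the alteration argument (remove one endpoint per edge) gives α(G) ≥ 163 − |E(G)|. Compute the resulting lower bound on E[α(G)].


E[|E(G)|] = C(163, 2)·p = 13203 · (1/815) = 81/5.
E[α(G)] ≥ n − E[|E(G)|] = 163 − 81/5 = 734/5.
Numerically: ≈ 146.8000.
(This is only a lower bound; the true E[α(G)] may be larger.)

E[α(G)] ≥ 734/5 ≈ 146.8000.


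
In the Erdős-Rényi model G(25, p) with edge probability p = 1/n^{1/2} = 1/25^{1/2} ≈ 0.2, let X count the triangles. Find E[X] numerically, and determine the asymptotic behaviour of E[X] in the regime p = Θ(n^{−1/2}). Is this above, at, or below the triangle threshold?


Number of potential triangles: C(25, 3) = 2300.
Each occurs with probability p³ ≈ (0.2)³ ≈ 8.000000e-03.
By linearity: E[X] = C(25, 3)·p³ ≈ 2300 · 8.000000e-03 ≈ 18.4000.
Since α = 1/2 < 1, p = c/n^{1/2} ≫ 1/n is above the triangle threshold p ~ 1/n. Asymptotically E[X] ~ (c³/6)·n^{3(1−α)} = (1³/6)·n^{1.5} → ∞; triangles are abundant w.h.p.

E[X] ≈ 18.4000; in regime p = Θ(1/n^{1/2}) E[X] diverges (above the triangle threshold p ~ 1/n).


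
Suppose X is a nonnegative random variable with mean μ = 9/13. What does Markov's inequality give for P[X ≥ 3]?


μ = E[X] = 9/13, a = 3.
Markov: P[X ≥ 3] ≤ μ/a = (9/13)/3 = 3/13.
Numerically: ≈ 0.231.
(Since a = 3 > μ = 0.692, the bound 3/13 is < 1 and informative.)

P[X ≥ 3] ≤ 3/13 ≈ 0.231.


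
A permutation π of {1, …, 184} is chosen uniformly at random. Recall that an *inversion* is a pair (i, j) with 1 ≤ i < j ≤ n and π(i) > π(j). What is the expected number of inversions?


Write X = Σ X_I over the C(184, 2) = 16836 pairs i < j, with X_I the indicator of one inversion.
There are 16836 indicators.
For each fixed pair i < j, the values π(i) and π(j) are two distinct elements of {1, …, 184} in uniformly random order; by symmetry P[π(i) > π(j)] = 1/2.
By linearity: E[X] = 16836 · (1/2) = C(184, 2) · (1/2) = 16836/2 = 8418 ≈ 8418.000000.

E[X] = 8418 = 8418.000000.


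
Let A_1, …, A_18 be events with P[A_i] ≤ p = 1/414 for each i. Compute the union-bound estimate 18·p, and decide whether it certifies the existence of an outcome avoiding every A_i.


Union bound: P[∪_{i=1}^{18} A_i] ≤ Σ_i P[A_i] ≤ 18·p = 18·(1/414) = 1/23.
Numerically: 1/23 ≈ 0.04348.
Is 1/23 < 1? YES.
Since P[∪ A_i] ≤ 1/23 < 1, the complement has P[∩ A_i^c] ≥ 1 − 1/23 = 22/23 > 0, so some outcome avoids every A_i.

18·p = 1/23 ≈ 0.04348; existence CERTIFIED by the union bound.


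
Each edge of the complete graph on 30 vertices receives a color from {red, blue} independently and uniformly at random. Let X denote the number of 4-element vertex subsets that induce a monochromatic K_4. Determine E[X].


Let X = Σ_S X_S over the C(30, 4) = 27405 subsets S of size 4, where X_S = 1 if the K_4 on S is monochromatic.
For a fixed S, the K_4 on S has C(4, 2) = 6 edges. P[all 6 edges red] = (1/2)^6, and likewise for blue, so P[monochromatic] = 2·(1/2)^6 = 2^{1 − 6} = 1/32.
Summing: E[X] = C(30, 4) · 2^{1 − 6} = 27405 · 1/32 = 27405/32.
Numerically: E[X] ≈ 856.4062.

E[X] = C(30,4)·2^(1−C(4,2)) = 27405/32 ≈ 856.4062.


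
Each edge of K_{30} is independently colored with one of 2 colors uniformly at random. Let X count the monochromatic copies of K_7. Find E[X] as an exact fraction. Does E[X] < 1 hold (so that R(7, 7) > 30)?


E[X] = C(30, 7) · 2^{1 − 21} = 2035800 · 2^{−20} = 2035800/1048576.
As a reduced fraction: E[X] = 254475/131072 ≈ 1.94149.
Is E[X] < 1? NO.
Since E[X] ≥ 1, the first-moment bound is inconclusive at n = 30; it does NOT by itself certify R(7, 7) > 30.

E[X] = 254475/131072 ≈ 1.94149; E[X] ≥ 1; first-moment method inconclusive here.


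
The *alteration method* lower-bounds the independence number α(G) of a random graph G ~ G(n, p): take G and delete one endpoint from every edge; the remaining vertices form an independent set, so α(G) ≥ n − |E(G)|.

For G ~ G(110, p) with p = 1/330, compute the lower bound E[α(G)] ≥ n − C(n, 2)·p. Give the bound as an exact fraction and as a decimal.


E[|E(G)|] = C(110, 2)·p = 5995 · (1/330) = 109/6.
E[α(G)] ≥ n − E[|E(G)|] = 110 − 109/6 = 551/6.
Numerically: ≈ 91.83333.
(This is only a lower bound; the true E[α(G)] may be larger.)

E[α(G)] ≥ 551/6 ≈ 91.83333.


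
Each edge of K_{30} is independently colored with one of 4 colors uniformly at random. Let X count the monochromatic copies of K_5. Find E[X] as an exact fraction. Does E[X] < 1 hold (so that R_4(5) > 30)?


E[X] = C(30, 5) · 4^{1 − 10} = 142506 · 4^{−9} = 142506/262144.
As a reduced fraction: E[X] = 71253/131072 ≈ 0.5436.
Is E[X] < 1? YES.
Since E[X] < 1, there exists a 4-coloring of K_{30} with no monochromatic K_5; hence R_4(5) > 30.

E[X] = 71253/131072 ≈ 0.5436; E[X] < 1, so R_4(5) > 30.


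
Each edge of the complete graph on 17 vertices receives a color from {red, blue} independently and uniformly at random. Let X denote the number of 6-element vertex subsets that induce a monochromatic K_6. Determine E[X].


Let X = Σ_S X_S over the C(17, 6) = 12376 subsets S of size 6, where X_S = 1 if the K_6 on S is monochromatic.
For a fixed S, the K_6 on S has C(6, 2) = 15 edges. P[all 15 edges red] = (1/2)^15, and likewise for blue, so P[monochromatic] = 2·(1/2)^15 = 2^{1 − 15} = 1/16384.
Summing: E[X] = C(17, 6) · 2^{1 − 15} = 12376 · 1/16384 = 1547/2048.
Numerically: E[X] ≈ 0.75537.

E[X] = C(17,6)·2^(1−C(6,2)) = 1547/2048 ≈ 0.75537.


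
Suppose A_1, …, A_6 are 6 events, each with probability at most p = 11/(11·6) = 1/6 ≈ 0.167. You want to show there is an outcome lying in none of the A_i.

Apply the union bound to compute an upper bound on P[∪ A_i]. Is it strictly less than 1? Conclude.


Union bound: P[∪_{i=1}^{6} A_i] ≤ Σ_i P[A_i] ≤ 6·p = 6·(1/6) = 1.
Numerically: 1 ≈ 1.000.
Is 1 < 1? NO.
Since the bound 1 is ≥ 1, the union bound is uninformative here; it does NOT by itself certify existence.

6·p = 1 ≈ 1.000; existence NOT certified by the union bound.


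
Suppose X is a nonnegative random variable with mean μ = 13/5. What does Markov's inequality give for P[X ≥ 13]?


μ = E[X] = 13/5, a = 13.
Markov: P[X ≥ 13] ≤ μ/a = (13/5)/13 = 1/5.
Numerically: ≈ 0.200000.
(Since a = 13 > μ = 2.600000, the bound 1/5 is < 1 and informative.)

P[X ≥ 13] ≤ 1/5 ≈ 0.200000.


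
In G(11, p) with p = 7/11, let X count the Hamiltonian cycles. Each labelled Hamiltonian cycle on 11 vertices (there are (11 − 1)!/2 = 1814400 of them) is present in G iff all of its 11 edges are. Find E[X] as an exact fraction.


K_11 has (11 − 1)!/2 = 1814400 labelled Hamiltonian cycles.
For each such Hamiltonian cycle H, let X_H = 1 if all 11 edges of H are present in G. Then P[X_H = 1] = p^{11} = (7/11)^{11} = 1977326743/285311670611.
Summing the indicators: E[X] = Σ_H E[X_H] = 1814400 · p^{11} = 1814400 · 1977326743/285311670611 = 3587661642499200/285311670611.
Numerically: E[X] ≈ 12575.

E[X] = 1814400 · (7/11)^{11} = 3587661642499200/285311670611 ≈ 12575.


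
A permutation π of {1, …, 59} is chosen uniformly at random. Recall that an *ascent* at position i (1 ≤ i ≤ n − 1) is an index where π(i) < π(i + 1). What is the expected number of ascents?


Write X = Σ X_I over i = 1, …, 58, with X_I the indicator of one ascent.
There are 58 indicators.
For each fixed i, the pair (π(i), π(i+1)) is a uniformly random ordered pair of distinct values from {1, …, 59}; by symmetry P[π(i) < π(i+1)] = 1/2.
By linearity: E[X] = 58 · (1/2) = (59 − 1) · (1/2) = 29 ≈ 29.00000.

E[X] = 29 = 29.00000.


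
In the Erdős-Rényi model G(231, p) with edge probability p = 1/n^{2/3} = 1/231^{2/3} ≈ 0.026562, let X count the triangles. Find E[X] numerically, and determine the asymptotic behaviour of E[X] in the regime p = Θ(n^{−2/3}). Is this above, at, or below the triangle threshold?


Number of potential triangles: C(231, 3) = 2027795.
Each occurs with probability p³ ≈ (0.026562)³ ≈ 1.8740278e-05.
By linearity: E[X] = C(231, 3)·p³ ≈ 2027795 · 1.8740278e-05 ≈ 38.00144.
Since α = 2/3 < 1, p = c/n^{2/3} ≫ 1/n is above the triangle threshold p ~ 1/n. Asymptotically E[X] ~ (c³/6)·n^{3(1−α)} = (1³/6)·n^{1} → ∞; triangles are abundant w.h.p.

E[X] ≈ 38.00144; in regime p = Θ(1/n^{2/3}) E[X] diverges (above the triangle threshold p ~ 1/n).


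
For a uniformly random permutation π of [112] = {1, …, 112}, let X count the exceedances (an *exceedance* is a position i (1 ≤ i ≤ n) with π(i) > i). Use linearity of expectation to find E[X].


Write X = Σ_{i=1}^{112} X_i, where X_i = 1_{π(i) > i}.
For each fixed i, π(i) is uniform over {1, …, 112} (marginal of a uniform permutation), so P[π(i) > i] = (n − i)/n. Summing: Σ_{i=1}^{112} (n − i)/n = (0 + 1 + … + 111)/112 = 112(112 − 1)/(2·112) = (112 − 1)/2.
Hence E[X] = Σ_{i=1}^{112} (112 − i)/112 = 111/2 ≈ 55.500.

E[X] = 111/2 = 55.500.


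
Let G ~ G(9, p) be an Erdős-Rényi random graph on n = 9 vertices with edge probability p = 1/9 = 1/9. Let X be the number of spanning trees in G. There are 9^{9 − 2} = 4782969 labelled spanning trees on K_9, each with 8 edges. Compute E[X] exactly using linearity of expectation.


K_9 has 9^{9 − 2} = 4782969 labelled spanning trees.
For each such spanning tree H, let X_H = 1 if all 8 edges of H are present in G. Then P[X_H = 1] = p^{8} = (1/9)^{8} = 1/43046721.
Summing the indicators: E[X] = Σ_H E[X_H] = 4782969 · p^{8} = 4782969 · 1/43046721 = 1/9.
Numerically: E[X] ≈ 0.111111.

E[X] = 4782969 · (1/9)^{8} = 1/9 ≈ 0.111111.


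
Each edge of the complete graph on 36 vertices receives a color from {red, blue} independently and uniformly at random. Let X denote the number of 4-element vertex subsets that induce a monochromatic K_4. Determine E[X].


Let X = Σ_S X_S over the C(36, 4) = 58905 subsets S of size 4, where X_S = 1 if the K_4 on S is monochromatic.
For a fixed S, the K_4 on S has C(4, 2) = 6 edges. P[all 6 edges red] = (1/2)^6, and likewise for blue, so P[monochromatic] = 2·(1/2)^6 = 2^{1 − 6} = 1/32.
By linearity: E[X] = C(36, 4) · 2^{1 − 6} = 58905 · 1/32 = 58905/32.
Numerically: E[X] ≈ 1840.7812.

E[X] = C(36,4)·2^(1−C(4,2)) = 58905/32 ≈ 1840.7812.


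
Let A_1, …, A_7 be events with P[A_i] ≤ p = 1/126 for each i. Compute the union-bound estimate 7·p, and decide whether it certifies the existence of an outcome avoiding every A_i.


Union bound: P[∪_{i=1}^{7} A_i] ≤ Σ_i P[A_i] ≤ 7·p = 7·(1/126) = 1/18.
Numerically: 1/18 ≈ 0.0556.
Is 1/18 < 1? YES.
Since P[∪ A_i] ≤ 1/18 < 1, the complement has P[∩ A_i^c] ≥ 1 − 1/18 = 17/18 > 0, so some outcome avoids every A_i.

7·p = 1/18 ≈ 0.0556; existence CERTIFIED by the union bound.


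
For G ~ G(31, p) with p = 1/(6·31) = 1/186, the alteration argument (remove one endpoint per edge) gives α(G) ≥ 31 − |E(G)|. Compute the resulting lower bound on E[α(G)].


E[|E(G)|] = C(31, 2)·p = 465 · (1/186) = 5/2.
E[α(G)] ≥ n − E[|E(G)|] = 31 − 5/2 = 57/2.
Numerically: ≈ 28.50000.
(This is only a lower bound; the true E[α(G)] may be larger.)

E[α(G)] ≥ 57/2 ≈ 28.50000.


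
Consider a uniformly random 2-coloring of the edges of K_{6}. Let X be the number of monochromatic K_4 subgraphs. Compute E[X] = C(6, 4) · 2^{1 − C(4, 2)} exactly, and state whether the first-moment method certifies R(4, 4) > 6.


E[X] = C(6, 4) · 2^{1 − 6} = 15 · 2^{−5} = 15/32.
As a reduced fraction: E[X] = 15/32 ≈ 0.4688.
Is E[X] < 1? YES.
Since E[X] < 1, there exists a 2-coloring of K_{6} with no monochromatic K_4; hence R(4, 4) > 6.

E[X] = 15/32 ≈ 0.4688; E[X] < 1, so R(4, 4) > 6.


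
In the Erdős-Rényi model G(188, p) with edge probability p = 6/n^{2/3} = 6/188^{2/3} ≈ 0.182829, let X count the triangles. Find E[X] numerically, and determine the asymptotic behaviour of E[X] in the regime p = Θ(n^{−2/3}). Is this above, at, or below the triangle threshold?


Number of potential triangles: C(188, 3) = 1089836.
Each occurs with probability p³ ≈ (0.182829)³ ≈ 6.11136261e-03.
By linearity: E[X] = C(188, 3)·p³ ≈ 1089836 · 6.11136261e-03 ≈ 6660.382979.
Since α = 2/3 < 1, p = c/n^{2/3} ≫ 1/n is above the triangle threshold p ~ 1/n. Asymptotically E[X] ~ (c³/6)·n^{3(1−α)} = (6³/6)·n^{1} → ∞; triangles are abundant w.h.p.

E[X] ≈ 6660.382979; in regime p = Θ(1/n^{2/3}) E[X] diverges (above the triangle threshold p ~ 1/n).


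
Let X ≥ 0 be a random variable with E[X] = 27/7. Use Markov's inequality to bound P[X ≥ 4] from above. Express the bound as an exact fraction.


μ = E[X] = 27/7, a = 4.
Markov: P[X ≥ 4] ≤ μ/a = (27/7)/4 = 27/28.
Numerically: ≈ 0.964286.
(Since a = 4 > μ = 3.857143, the bound 27/28 is < 1 and informative.)

P[X ≥ 4] ≤ 27/28 ≈ 0.964286.


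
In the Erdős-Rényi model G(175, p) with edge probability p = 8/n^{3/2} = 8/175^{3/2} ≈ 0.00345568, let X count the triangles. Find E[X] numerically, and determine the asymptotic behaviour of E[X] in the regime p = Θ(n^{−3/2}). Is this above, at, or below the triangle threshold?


Number of potential triangles: C(175, 3) = 877975.
Each occurs with probability p³ ≈ (0.00345568)³ ≈ 4.12666051e-08.
By linearity: E[X] = C(175, 3)·p³ ≈ 877975 · 4.12666051e-08 ≈ 0.036231.
Since α = 3/2 > 1, p = c/n^{3/2} = o(1/n) is below the triangle threshold p ~ 1/n. Asymptotically E[X] ~ (c³/6)·n^{3(1−α)} = (8³/6)·n^{-1.5} → 0, so by Markov's inequality G has no triangles w.h.p.

E[X] ≈ 0.036231; in regime p = Θ(1/n^{3/2}) E[X] tends to 0 (below the triangle threshold p ~ 1/n).


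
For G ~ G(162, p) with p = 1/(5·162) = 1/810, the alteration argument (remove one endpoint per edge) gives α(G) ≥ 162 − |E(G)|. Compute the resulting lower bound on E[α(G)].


E[|E(G)|] = C(162, 2)·p = 13041 · (1/810) = 161/10.
E[α(G)] ≥ n − E[|E(G)|] = 162 − 161/10 = 1459/10.
Numerically: ≈ 145.900.
(This is only a lower bound; the true E[α(G)] may be larger.)

E[α(G)] ≥ 1459/10 ≈ 145.900.


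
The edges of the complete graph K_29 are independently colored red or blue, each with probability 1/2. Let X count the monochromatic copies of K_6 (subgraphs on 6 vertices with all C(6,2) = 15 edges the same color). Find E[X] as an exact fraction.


Let X = Σ_S X_S over the C(29, 6) = 475020 subsets S of size 6, where X_S = 1 if the K_6 on S is monochromatic.
For a fixed S, the K_6 on S has C(6, 2) = 15 edges. P[all 15 edges red] = (1/2)^15, and likewise for blue, so P[monochromatic] = 2·(1/2)^15 = 2^{1 − 15} = 1/16384.
By linearity: E[X] = C(29, 6) · 2^{1 − 15} = 475020 · 1/16384 = 118755/4096.
Numerically: E[X] ≈ 28.9929.

E[X] = C(29,6)·2^(1−C(6,2)) = 118755/4096 ≈ 28.9929.


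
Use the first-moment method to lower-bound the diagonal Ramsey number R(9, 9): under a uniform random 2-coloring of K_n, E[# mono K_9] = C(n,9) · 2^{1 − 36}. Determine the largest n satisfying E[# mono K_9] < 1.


We need C(n, 9) · 2^{1 − 36} < 1, i.e. C(n, 9) < 2^{36 − 1} = 34359738368.
Check values of n near the boundary:
  n = 61: C(61, 9) = 17341763505; 17341763505 < 34359738368? YES
  n = 62: C(62, 9) = 20286591270; 20286591270 < 34359738368? YES
  n = 63: C(63, 9) = 23667689815; 23667689815 < 34359738368? YES
  n = 64: C(64, 9) = 27540584512; 27540584512 < 34359738368? YES
  n = 65: C(65, 9) = 31966749880; 31966749880 < 34359738368? YES
  n = 66: C(66, 9) = 37014131440; 37014131440 < 34359738368? NO
  n = 67: C(67, 9) = 42757703560; 42757703560 < 34359738368? NO
  n = 68: C(68, 9) = 49280065120; 49280065120 < 34359738368? NO
The largest n with C(n, 9) < 34359738368 is n = 65 (where E[X] = 3995843735/4294967296 ≈ 0.93035). Hence R(9, 9) > 65, i.e. R(9, 9) ≥ 66.

Largest n = 65; hence R(9, 9) > 65.


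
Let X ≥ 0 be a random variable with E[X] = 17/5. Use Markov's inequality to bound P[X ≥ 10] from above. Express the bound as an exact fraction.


μ = E[X] = 17/5, a = 10.
Markov: P[X ≥ 10] ≤ μ/a = (17/5)/10 = 17/50.
Numerically: ≈ 0.340000.
(Since a = 10 > μ = 3.400000, the bound 17/50 is < 1 and informative.)

P[X ≥ 10] ≤ 17/50 ≈ 0.340000.


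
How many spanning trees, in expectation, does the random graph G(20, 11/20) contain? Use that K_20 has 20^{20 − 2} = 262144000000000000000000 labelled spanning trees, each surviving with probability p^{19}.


K_20 has 20^{20 − 2} = 262144000000000000000000 labelled spanning trees.
For each such spanning tree H, let X_H = 1 if all 19 edges of H are present in G. Then P[X_H = 1] = p^{19} = (11/20)^{19} = 61159090448414546291/5242880000000000000000000.
Summing the indicators: E[X] = Σ_H E[X_H] = 262144000000000000000000 · p^{19} = 262144000000000000000000 · 61159090448414546291/5242880000000000000000000 = 61159090448414546291/20.
Numerically: E[X] ≈ 3.05795e+18.

E[X] = 262144000000000000000000 · (11/20)^{19} = 61159090448414546291/20 ≈ 3.05795e+18.


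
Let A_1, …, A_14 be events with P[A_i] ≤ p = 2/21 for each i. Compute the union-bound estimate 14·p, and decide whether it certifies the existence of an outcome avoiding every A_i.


Union bound: P[∪_{i=1}^{14} A_i] ≤ Σ_i P[A_i] ≤ 14·p = 14·(2/21) = 4/3.
Numerically: 4/3 ≈ 1.33333.
Is 4/3 < 1? NO.
Since the bound 4/3 is ≥ 1, the union bound is uninformative here; it does NOT by itself certify existence.

14·p = 4/3 ≈ 1.33333; existence NOT certified by the union bound.


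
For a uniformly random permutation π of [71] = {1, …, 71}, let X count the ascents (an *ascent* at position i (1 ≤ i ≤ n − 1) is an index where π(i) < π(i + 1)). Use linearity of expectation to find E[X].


Write X = Σ X_I over i = 1, …, 70, with X_I the indicator of one ascent.
There are 70 indicators.
For each fixed i, the pair (π(i), π(i+1)) is a uniformly random ordered pair of distinct values from {1, …, 71}; by symmetry P[π(i) < π(i+1)] = 1/2.
By linearity: E[X] = 70 · (1/2) = (71 − 1) · (1/2) = 35 ≈ 35.000.

E[X] = 35 = 35.000.


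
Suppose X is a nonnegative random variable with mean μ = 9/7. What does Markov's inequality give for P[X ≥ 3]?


μ = E[X] = 9/7, a = 3.
Markov: P[X ≥ 3] ≤ μ/a = (9/7)/3 = 3/7.
Numerically: ≈ 0.428571.
(Since a = 3 > μ = 1.285714, the bound 3/7 is < 1 and informative.)

P[X ≥ 3] ≤ 3/7 ≈ 0.428571.


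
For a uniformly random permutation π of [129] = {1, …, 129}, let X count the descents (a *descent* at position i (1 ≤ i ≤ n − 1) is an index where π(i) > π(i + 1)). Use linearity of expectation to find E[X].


Write X = Σ X_I over i = 1, …, 128, with X_I the indicator of one descent.
There are 128 indicators.
For each fixed i, the pair (π(i), π(i+1)) is a uniformly random ordered pair of distinct values from {1, …, 129}; by symmetry P[π(i) > π(i+1)] = 1/2.
By linearity: E[X] = 128 · (1/2) = (129 − 1) · (1/2) = 64 ≈ 64.00000.

E[X] = 64 = 64.00000.


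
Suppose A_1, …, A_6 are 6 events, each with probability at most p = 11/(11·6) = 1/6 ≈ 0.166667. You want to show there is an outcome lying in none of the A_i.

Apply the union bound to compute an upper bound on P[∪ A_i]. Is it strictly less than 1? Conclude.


Union bound: P[∪_{i=1}^{6} A_i] ≤ Σ_i P[A_i] ≤ 6·p = 6·(1/6) = 1.
Numerically: 1 ≈ 1.000000.
Is 1 < 1? NO.
Since the bound 1 is ≥ 1, the union bound is uninformative here; it does NOT by itself certify existence.

6·p = 1 ≈ 1.000000; existence NOT certified by the union bound.


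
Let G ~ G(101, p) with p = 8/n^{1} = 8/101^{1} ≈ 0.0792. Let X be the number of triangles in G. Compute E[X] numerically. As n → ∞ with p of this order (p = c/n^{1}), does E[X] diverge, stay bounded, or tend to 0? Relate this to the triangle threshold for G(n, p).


Number of potential triangles: C(101, 3) = 166650.
Each occurs with probability p³ ≈ (0.0792)³ ≈ 4.96942e-04.
By linearity: E[X] = C(101, 3)·p³ ≈ 166650 · 4.96942e-04 ≈ 82.815.
Here α = 1, so p = 8/n is exactly at the triangle threshold p ~ 1/n. Asymptotically E[X] → c³/6 = 8³/6 = 256/3 ≈ 85.333, a bounded constant. In this regime the triangle count is asymptotically Poisson(c³/6).

E[X] ≈ 82.815; in regime p = Θ(1/n^{1}) E[X] stays bounded (at the triangle threshold p ~ 1/n).


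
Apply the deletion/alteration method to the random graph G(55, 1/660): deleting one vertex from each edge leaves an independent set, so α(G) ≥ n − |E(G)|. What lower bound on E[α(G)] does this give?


E[|E(G)|] = C(55, 2)·p = 1485 · (1/660) = 9/4.
E[α(G)] ≥ n − E[|E(G)|] = 55 − 9/4 = 211/4.
Numerically: ≈ 52.7500.
(This is only a lower bound; the true E[α(G)] may be larger.)

E[α(G)] ≥ 211/4 ≈ 52.7500.


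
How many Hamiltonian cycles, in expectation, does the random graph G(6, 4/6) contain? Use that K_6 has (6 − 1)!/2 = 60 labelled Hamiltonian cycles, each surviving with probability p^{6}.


K_6 has (6 − 1)!/2 = 60 labelled Hamiltonian cycles.
For each such Hamiltonian cycle H, let X_H = 1 if all 6 edges of H are present in G. Then P[X_H = 1] = p^{6} = (2/3)^{6} = 64/729.
Summing the indicators: E[X] = Σ_H E[X_H] = 60 · p^{6} = 60 · 64/729 = 1280/243.
Numerically: E[X] ≈ 5.27.

E[X] = 60 · (2/3)^{6} = 1280/243 ≈ 5.27.


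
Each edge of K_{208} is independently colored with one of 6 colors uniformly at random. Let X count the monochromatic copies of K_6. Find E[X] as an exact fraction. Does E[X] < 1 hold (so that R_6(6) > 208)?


E[X] = C(208, 6) · 6^{1 − 15} = 104579959848 · 6^{−14} = 104579959848/78364164096.
As a reduced fraction: E[X] = 4357498327/3265173504 ≈ 1.335.
Is E[X] < 1? NO.
Since E[X] ≥ 1, the first-moment bound is inconclusive at n = 208; it does NOT by itself certify R_6(6) > 208.

E[X] = 4357498327/3265173504 ≈ 1.335; E[X] ≥ 1; first-moment method inconclusive here.


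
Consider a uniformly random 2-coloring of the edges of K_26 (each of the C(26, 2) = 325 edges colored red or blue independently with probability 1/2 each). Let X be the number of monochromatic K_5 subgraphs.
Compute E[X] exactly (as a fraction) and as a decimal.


Let X = Σ_S X_S over the C(26, 5) = 65780 subsets S of size 5, where X_S = 1 if the K_5 on S is monochromatic.
For a fixed S, the K_5 on S has C(5, 2) = 10 edges. P[all 10 edges red] = (1/2)^10, and likewise for blue, so P[monochromatic] = 2·(1/2)^10 = 2^{1 − 10} = 1/512.
By linearity: E[X] = C(26, 5) · 2^{1 − 10} = 65780 · 1/512 = 16445/128.
Numerically: E[X] ≈ 128.477.

E[X] = C(26,5)·2^(1−C(5,2)) = 16445/128 ≈ 128.477.
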